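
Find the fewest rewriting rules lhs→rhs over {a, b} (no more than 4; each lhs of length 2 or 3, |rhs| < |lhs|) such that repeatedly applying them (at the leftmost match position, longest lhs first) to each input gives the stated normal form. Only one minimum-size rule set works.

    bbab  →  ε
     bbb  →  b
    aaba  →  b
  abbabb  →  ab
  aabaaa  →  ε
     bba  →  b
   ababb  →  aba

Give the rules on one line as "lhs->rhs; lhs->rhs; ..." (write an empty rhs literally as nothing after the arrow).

  | bbab => bb => ε
  | bbb => b
  | aaba => bba => b
  | abbabb => abbb => ab

aa->b; bb->; bba->b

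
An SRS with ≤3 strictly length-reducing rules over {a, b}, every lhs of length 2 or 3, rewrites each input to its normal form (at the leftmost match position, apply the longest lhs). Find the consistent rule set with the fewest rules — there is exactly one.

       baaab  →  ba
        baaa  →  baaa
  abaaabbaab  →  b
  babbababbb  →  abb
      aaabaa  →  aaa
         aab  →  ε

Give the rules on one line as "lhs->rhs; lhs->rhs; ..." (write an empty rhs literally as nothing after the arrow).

aab->; aba->; bab->a

  | baaab => ba
  | baaa
  | abaaabbaab => aabbaab => baab => b
  | babbababbb => abababbb => babbb => abb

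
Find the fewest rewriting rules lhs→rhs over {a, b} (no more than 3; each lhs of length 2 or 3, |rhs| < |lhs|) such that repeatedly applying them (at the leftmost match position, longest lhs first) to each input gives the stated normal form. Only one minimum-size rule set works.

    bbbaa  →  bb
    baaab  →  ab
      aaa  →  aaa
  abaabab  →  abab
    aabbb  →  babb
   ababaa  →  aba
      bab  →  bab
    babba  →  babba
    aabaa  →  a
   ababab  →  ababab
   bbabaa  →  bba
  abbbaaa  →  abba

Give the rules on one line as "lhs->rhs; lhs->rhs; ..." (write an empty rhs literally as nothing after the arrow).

  | bbbaa => bb
  | baaab => ab
  | aaa
  | abaabab => abab

aab->ba; baa->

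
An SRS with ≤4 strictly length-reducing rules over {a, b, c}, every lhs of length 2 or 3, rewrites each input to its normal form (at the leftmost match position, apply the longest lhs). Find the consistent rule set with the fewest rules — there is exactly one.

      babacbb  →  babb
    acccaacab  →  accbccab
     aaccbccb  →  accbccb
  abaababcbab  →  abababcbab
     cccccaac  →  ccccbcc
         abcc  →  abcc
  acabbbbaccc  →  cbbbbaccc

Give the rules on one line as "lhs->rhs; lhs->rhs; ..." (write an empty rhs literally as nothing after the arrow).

  | babacbb => babb
  | acccaacab => accbccab
  | aaccbccb => accbccb
  | abaababcbab => abababcbab

aa->a; aca->c; acb->; caa->bc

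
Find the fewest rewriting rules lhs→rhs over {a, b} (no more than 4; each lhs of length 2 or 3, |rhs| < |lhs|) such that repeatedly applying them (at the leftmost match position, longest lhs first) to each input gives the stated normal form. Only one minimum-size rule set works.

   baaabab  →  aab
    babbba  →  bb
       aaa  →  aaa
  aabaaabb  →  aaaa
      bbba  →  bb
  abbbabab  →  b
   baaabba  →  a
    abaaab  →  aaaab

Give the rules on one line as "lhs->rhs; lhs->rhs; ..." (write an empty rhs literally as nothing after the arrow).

aba->aa; abb->; ba->; baa->

  | baaabab => abab => aab
  | babbba => bbba => bb
  | aaa
  | aabaaabb => aaaaabb => aaaa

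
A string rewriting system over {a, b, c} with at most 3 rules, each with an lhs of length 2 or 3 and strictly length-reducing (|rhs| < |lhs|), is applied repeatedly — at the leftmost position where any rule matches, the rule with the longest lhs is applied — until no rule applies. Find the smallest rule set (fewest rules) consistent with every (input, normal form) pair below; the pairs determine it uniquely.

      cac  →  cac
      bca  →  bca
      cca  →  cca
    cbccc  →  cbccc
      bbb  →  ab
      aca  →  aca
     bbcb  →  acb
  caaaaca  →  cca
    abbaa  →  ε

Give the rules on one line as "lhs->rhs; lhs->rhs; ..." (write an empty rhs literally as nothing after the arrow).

aa->; bb->a

  | cac
  | bca
  | cca
  | cbccc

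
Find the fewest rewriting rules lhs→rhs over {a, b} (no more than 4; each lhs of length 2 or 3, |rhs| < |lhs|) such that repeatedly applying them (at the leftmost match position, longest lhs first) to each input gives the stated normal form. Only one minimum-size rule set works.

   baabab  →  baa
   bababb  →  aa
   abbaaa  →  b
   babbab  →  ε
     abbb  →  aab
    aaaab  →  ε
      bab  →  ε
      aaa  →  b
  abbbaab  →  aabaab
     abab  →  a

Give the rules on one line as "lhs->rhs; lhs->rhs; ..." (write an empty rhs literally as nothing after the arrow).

  | baabab => baa
  | bababb => abb => aa
  | abbaaa => aaa => b
  | babbab => bab => ε

aaa->b; bab->; bb->a; bba->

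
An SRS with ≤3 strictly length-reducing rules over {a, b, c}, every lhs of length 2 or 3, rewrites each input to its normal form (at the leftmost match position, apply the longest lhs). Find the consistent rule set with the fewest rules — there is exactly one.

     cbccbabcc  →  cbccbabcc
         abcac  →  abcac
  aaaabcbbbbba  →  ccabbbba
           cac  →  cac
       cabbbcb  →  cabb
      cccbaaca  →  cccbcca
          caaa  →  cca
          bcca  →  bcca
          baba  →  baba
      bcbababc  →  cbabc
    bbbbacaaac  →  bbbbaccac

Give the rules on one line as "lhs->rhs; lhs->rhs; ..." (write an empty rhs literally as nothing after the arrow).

aa->c; bbc->; bcb->a

  | cbccbabcc
  | abcac
  | aaaabcbbbbba => caabcbbbbba => ccbcbbbbba => ccabbbba
  | cac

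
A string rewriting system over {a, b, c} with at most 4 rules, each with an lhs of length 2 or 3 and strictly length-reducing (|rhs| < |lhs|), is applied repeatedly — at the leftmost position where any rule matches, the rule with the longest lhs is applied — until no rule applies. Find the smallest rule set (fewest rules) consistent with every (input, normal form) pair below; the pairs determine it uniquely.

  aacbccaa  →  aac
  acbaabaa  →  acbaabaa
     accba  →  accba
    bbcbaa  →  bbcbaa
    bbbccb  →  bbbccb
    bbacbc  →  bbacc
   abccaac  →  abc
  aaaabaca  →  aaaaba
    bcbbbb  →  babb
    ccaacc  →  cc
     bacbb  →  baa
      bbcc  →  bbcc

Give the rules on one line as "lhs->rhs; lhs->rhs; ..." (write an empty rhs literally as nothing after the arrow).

ca->; cbb->a; cbc->cc

  | aacbccaa => aacccaa => aacca => aac
  | acbaabaa
  | accba
  | bbcbaa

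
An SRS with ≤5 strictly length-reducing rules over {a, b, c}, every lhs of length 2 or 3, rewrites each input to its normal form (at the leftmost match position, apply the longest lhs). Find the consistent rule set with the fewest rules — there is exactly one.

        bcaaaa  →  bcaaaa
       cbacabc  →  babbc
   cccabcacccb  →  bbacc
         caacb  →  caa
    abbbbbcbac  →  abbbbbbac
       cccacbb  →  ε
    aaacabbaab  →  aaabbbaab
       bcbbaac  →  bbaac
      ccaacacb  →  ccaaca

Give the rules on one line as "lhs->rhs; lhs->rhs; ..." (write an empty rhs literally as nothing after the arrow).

  | bcaaaa
  | cbacabc => bacabc => babbc
  | cccabcacccb => ccbbcacccb => cbcacccb => bbacccb => bbacc
  | caacb => caa

cab->bb; cb->; cba->ba; cbc->bb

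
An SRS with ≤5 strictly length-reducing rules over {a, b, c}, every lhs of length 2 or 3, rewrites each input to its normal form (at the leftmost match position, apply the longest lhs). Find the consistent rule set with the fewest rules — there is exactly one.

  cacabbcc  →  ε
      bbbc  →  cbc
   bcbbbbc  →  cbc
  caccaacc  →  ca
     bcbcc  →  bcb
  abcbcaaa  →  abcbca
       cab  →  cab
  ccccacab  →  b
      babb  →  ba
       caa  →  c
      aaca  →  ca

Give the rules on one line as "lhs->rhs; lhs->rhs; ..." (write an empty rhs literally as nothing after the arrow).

  | cacabbcc => caabbcc => cbbcc => cccc => cc => ε
  | bbbc => cbc
  | bcbbbbc => bccbbc => bbbc => cbc
  | caccaacc => cacaacc => caaacc => cacc => cac => ca

aa->; ac->a; bb->c; cc->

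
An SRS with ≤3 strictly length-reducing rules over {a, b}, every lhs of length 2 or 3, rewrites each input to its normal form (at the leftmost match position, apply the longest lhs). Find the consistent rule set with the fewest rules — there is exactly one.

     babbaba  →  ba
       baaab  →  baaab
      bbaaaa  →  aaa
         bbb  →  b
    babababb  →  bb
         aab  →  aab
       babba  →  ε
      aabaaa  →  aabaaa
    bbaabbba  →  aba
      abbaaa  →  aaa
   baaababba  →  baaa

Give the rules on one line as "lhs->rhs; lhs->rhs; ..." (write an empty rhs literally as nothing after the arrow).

bab->b; bba->; bbb->b

  | babbaba => bbaba => ba
  | baaab
  | bbaaaa => aaa
  | bbb => b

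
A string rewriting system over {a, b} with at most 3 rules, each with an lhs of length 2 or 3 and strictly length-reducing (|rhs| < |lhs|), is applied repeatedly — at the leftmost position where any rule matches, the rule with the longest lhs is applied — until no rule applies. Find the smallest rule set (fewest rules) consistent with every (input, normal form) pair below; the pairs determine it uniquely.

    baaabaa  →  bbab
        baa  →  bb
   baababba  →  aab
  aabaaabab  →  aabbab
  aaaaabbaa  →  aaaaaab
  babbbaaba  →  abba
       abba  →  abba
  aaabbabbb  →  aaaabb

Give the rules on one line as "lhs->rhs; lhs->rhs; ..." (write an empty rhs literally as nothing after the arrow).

  | baaabaa => bbabaa => bbaba => bbab
  | baa => bb
  | baababba => bbbabba => ababba => abbba => aaba => aab
  | aabaaabab => aabaabab => aababab => aabbab

aba->ab; baa->bb; bbb->ab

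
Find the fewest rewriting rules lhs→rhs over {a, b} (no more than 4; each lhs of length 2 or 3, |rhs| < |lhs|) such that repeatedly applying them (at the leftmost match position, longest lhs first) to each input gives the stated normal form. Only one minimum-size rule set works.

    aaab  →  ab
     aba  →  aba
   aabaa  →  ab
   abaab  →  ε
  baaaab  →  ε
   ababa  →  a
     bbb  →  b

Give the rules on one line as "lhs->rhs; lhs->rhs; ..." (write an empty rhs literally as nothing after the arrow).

  | aaab => ab
  | aba
  | aabaa => baa => ab
  | abaab => aabb => bb => ε

aa->; baa->ab; bab->a; bb->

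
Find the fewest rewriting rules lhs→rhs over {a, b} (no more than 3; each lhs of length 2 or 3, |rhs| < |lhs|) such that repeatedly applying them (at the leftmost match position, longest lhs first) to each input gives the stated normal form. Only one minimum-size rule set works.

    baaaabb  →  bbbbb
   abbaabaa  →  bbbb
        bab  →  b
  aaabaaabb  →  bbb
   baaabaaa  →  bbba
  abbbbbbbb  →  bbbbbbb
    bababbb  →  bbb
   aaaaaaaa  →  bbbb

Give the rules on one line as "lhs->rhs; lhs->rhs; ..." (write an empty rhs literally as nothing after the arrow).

  | baaaabb => bbaabb => bbbbb
  | abbaabaa => baabaa => bbbaa => bbbb
  | bab => b
  | aaabaaabb => babaaabb => baaabb => bbabb => bbb

aa->b; ab->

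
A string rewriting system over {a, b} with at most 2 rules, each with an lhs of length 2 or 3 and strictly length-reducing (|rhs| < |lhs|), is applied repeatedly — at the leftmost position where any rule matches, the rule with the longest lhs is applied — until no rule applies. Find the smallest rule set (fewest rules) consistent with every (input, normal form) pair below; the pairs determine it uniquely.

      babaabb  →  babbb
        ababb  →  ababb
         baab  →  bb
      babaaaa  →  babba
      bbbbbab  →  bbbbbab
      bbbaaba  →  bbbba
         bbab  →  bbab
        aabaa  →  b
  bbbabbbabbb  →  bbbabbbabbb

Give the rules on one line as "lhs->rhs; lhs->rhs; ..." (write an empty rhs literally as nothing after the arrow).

aa->; aaa->b

  | babaabb => babbb
  | ababb
  | baab => bb
  | babaaaa => babba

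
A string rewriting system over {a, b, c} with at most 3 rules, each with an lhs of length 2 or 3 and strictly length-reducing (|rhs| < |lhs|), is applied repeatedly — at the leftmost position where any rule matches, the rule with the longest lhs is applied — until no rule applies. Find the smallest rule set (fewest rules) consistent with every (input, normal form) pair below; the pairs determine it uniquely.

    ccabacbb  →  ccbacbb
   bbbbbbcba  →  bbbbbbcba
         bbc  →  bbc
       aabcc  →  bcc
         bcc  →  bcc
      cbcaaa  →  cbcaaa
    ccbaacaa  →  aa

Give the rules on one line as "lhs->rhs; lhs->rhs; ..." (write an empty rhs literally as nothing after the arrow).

ab->b; baa->; ccc->

  | ccabacbb => ccbacbb
  | bbbbbbcba
  | bbc
  | aabcc => abcc => bcc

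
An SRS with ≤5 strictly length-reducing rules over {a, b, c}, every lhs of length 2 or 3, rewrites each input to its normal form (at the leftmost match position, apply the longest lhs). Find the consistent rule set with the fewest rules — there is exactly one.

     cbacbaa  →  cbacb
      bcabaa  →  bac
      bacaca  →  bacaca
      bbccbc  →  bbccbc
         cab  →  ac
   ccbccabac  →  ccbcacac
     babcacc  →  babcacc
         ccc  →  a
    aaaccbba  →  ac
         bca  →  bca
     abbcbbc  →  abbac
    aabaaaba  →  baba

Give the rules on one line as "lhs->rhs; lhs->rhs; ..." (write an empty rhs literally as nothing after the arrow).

  | cbacbaa => cbacb
  | bcabaa => bacaa => bac
  | bacaca
  | bbccbc

aa->; cab->ac; cbb->a; ccc->a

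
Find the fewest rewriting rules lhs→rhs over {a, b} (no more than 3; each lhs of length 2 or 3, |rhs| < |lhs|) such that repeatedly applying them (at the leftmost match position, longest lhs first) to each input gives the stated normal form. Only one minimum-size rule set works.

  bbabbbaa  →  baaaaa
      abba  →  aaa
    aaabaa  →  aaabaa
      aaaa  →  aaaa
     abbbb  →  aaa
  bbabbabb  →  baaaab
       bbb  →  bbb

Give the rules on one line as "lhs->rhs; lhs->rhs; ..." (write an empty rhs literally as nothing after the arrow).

abb->aa; bab->aa

  | bbabbbaa => baabbaa => baaaaa
  | abba => aaa
  | aaabaa
  | aaaa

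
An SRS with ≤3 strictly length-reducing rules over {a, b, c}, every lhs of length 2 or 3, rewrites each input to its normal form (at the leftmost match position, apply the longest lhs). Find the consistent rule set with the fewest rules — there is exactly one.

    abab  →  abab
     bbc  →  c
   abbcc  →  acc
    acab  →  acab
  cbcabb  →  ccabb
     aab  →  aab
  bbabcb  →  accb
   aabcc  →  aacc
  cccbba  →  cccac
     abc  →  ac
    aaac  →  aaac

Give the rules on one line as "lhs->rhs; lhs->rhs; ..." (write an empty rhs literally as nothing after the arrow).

  | abab
  | bbc => bc => c
  | abbcc => abcc => acc
  | acab

bba->ac; bc->c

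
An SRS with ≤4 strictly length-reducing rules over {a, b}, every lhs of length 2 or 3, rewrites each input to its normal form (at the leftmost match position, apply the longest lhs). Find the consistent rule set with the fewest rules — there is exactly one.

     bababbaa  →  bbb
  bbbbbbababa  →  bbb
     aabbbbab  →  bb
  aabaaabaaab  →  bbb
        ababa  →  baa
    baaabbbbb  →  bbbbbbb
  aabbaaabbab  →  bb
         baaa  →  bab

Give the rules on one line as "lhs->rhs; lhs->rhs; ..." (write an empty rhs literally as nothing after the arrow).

aaa->ab; aba->bb; abb->bb; bba->aa

  | bababbaa => bbbbbaa => bbbaaa => baaaa => baba => bbb
  | bbbbbbababa => bbbbaababa => bbaaababa => aaaababa => abababa => bbbaba => baaba => babb => bbb
  | aabbbbab => abbbbab => bbbbab => bbaab => aaab => abb => bb
  | aabaaabaaab => abbaabaaab => bbaabaaab => aaabaaab => abbaaab => bbaaab => aaaab => abab => bbb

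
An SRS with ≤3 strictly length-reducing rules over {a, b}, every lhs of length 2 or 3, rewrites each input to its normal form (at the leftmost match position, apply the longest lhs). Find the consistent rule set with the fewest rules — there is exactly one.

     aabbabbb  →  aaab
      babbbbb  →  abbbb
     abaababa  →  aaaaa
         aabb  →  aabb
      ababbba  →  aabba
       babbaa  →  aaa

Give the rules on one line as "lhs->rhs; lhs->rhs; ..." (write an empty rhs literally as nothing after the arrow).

baa->aa; bab->a

  | aabbabbb => aababb => aaab
  | babbbbb => abbbb
  | abaababa => aaababa => aaaaa
  | aabb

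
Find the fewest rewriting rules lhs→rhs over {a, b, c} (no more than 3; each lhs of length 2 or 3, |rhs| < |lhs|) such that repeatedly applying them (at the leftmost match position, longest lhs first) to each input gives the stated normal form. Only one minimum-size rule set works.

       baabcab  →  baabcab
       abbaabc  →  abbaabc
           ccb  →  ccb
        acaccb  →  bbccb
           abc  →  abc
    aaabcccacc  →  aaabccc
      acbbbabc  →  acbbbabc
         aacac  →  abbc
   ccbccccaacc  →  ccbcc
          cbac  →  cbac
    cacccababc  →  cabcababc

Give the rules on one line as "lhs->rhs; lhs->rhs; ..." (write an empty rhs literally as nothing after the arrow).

aca->bb; acc->ab; cca->

  | baabcab
  | abbaabc
  | ccb
  | acaccb => bbccb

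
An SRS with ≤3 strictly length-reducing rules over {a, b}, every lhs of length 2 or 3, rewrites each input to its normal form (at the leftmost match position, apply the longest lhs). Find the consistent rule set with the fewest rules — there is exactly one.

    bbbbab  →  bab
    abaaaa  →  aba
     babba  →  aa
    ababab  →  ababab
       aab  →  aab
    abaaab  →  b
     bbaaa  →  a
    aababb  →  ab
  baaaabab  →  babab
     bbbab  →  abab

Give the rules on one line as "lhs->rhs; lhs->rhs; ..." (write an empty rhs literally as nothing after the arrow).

  | bbbbab => abbab => bab
  | abaaaa => aba
  | babba => bba => aa
  | ababab

aaa->; abb->b; bb->a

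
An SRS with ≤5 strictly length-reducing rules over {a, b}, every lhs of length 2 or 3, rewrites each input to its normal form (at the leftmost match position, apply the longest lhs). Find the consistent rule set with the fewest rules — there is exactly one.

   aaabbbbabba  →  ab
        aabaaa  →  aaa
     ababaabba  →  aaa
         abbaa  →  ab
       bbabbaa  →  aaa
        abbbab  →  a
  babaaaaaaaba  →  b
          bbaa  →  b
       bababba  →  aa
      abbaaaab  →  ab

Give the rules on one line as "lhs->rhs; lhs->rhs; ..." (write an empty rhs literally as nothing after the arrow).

  | aaabbbbabba => abbbabba => aaabba => aba => ab
  | aabaaa => aaa
  | ababaabba => abbaabba => abaabba => ababba => abbba => aaa
  | abbaa => abaa => aba => ab

aab->; ba->b; bb->b; bbb->a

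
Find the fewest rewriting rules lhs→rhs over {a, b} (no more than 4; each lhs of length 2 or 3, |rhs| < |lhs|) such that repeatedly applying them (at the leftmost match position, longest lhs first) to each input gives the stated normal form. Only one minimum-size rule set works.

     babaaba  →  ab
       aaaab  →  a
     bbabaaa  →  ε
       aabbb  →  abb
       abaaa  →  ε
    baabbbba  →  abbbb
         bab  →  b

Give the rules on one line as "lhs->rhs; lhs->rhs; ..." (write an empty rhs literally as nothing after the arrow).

aa->; aab->a; ba->; baa->ab

  | babaaba => baaba => abba => ab
  | aaaab => aab => a
  | bbabaaa => bbaaa => baba => ba => ε
  | aabbb => abb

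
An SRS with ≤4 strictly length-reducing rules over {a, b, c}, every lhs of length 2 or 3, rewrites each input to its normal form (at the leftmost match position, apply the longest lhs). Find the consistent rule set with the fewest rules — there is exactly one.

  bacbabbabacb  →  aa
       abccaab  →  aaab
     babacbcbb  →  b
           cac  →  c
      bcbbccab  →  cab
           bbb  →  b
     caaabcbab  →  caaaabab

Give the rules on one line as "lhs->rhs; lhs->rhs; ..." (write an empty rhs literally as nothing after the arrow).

  | bacbabbabacb => bbabbabacb => abbabacb => aabacb => aabb => aa
  | abccaab => aacaab => aaab
  | babacbcbb => babbcbb => bacbb => bbb => b
  | cac => c

ac->; bb->; bc->a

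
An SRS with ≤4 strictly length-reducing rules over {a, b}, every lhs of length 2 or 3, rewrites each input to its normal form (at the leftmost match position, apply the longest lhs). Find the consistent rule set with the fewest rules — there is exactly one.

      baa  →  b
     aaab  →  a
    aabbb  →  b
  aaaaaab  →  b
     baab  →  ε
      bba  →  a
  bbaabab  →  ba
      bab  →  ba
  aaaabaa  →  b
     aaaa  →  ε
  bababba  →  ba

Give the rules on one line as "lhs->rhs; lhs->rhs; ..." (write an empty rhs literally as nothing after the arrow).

  | baa => b
  | aaab => ab => a
  | aabbb => bbb => b
  | aaaaaab => aaaab => aab => b

aa->; ab->a; bb->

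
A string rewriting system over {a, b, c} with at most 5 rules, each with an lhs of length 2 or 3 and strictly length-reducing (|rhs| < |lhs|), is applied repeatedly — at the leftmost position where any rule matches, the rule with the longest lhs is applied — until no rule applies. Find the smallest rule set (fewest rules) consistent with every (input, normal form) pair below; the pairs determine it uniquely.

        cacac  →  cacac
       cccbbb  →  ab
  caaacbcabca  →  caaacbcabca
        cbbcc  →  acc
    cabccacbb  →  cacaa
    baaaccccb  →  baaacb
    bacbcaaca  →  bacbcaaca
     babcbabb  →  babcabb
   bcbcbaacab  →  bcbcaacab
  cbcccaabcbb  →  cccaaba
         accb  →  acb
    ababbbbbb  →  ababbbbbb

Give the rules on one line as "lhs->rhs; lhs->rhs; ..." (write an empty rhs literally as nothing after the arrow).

  | cacac
  | cccbbb => ccbbb => cbbb => ab
  | caaacbcabca
  | cbbcc => acc

bcc->c; cba->ca; cbb->a; ccb->cb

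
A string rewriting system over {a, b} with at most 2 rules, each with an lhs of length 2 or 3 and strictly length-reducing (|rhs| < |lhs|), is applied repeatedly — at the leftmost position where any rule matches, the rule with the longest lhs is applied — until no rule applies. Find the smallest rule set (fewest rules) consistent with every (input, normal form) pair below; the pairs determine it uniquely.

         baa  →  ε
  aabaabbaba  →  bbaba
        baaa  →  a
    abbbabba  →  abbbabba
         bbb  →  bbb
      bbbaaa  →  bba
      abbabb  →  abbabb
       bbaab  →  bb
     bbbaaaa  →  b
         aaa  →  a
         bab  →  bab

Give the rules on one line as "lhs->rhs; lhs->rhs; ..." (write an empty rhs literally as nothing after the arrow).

  | baa => ε
  | aabaabbaba => baabbaba => bbaba
  | baaa => a
  | abbbabba

aa->; baa->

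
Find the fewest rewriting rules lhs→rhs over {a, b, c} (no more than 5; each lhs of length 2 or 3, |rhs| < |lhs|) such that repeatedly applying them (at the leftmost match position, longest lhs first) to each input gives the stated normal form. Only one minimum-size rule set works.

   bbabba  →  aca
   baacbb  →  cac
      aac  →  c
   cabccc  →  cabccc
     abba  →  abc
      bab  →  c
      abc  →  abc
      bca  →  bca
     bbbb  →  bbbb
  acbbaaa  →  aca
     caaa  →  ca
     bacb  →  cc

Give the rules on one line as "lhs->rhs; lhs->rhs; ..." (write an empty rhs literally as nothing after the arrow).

  | bbabba => bcbba => acba => aca
  | baacbb => cacbb => cacb => cac
  | aac => c
  | cabccc

aa->; ba->c; bcb->ac; cb->c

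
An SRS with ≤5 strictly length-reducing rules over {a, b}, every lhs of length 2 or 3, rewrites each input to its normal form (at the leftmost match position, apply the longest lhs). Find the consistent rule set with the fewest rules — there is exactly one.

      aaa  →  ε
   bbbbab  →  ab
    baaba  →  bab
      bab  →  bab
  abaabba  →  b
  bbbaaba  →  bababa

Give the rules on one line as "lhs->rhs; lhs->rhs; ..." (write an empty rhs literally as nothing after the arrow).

aa->b; aaa->; abb->a; bba->ab

  | aaa => ε
  | bbbbab => bbabb => abbb => ab
  | baaba => bbba => bab
  | bab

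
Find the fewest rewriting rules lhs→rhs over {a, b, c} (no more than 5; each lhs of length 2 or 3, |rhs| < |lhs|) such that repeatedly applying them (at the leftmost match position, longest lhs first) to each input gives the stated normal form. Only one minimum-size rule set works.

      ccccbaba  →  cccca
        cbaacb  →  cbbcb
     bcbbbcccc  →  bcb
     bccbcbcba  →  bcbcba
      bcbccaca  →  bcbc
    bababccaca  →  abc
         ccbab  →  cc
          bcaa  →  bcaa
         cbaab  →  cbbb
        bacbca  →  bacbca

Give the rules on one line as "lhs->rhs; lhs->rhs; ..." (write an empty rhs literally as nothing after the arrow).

  | ccccbaba => cccca
  | cbaacb => cbbcb
  | bcbbbcccc => bcbbcc => bcb
  | bccbcbcba => bcbcba

aca->bc; baa->bb; bab->; bcc->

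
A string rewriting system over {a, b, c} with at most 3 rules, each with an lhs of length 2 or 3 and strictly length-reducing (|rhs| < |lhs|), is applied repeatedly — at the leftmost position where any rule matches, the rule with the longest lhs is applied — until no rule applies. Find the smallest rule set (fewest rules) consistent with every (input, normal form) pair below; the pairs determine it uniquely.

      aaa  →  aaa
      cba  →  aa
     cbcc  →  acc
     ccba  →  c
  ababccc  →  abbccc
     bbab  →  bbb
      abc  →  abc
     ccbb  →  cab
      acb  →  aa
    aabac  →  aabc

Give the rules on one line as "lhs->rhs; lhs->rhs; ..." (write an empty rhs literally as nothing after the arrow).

  | aaa
  | cba => aa
  | cbcc => acc
  | ccba => caa => c

ba->b; caa->c; cb->a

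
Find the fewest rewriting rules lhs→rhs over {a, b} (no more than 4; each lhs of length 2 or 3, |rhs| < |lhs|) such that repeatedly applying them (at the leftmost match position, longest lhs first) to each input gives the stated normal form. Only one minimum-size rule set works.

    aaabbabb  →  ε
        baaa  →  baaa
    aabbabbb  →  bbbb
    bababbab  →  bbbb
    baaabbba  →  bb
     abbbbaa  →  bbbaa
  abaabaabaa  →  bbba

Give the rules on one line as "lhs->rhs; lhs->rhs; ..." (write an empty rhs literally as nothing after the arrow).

  | aaabbabb => aababb => aabb => ab => ε
  | baaa
  | aabbabbb => ababbb => bbbb
  | bababbab => bbbbab => bbbb

aab->a; ab->; aba->b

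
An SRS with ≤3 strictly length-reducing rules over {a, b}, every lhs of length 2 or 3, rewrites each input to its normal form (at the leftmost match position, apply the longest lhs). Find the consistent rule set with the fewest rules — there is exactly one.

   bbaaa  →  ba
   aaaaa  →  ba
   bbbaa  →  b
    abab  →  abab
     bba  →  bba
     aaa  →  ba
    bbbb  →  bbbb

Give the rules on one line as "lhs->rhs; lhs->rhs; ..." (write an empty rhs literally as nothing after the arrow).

aa->b; baa->aa

  | bbaaa => baaa => aaa => ba
  | aaaaa => baaa => aaa => ba
  | bbbaa => bbaa => baa => aa => b
  | abab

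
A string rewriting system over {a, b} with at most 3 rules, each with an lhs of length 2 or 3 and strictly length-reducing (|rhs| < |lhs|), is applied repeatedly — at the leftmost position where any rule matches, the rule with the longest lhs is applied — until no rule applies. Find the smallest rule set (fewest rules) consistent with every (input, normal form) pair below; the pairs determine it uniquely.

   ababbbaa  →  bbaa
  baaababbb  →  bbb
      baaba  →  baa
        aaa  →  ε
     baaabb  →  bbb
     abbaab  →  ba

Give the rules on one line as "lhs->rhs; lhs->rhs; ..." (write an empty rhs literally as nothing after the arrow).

aaa->; ab->; bab->

  | ababbbaa => abbbaa => bbaa
  | baaababbb => bbabbb => bbb
  | baaba => baa
  | aaa => ε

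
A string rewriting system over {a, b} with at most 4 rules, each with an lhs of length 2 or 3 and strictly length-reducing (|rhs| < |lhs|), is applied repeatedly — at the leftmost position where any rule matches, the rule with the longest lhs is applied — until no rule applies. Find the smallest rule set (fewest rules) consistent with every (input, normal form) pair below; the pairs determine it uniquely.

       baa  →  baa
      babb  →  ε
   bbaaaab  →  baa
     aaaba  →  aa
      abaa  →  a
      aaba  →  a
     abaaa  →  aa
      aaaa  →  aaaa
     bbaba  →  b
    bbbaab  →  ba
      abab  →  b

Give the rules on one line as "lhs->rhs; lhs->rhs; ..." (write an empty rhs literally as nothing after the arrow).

  | baa
  | babb => bb => ε
  | bbaaaab => baaab => baa
  | aaaba => aa

ab->; aba->; bb->; bba->b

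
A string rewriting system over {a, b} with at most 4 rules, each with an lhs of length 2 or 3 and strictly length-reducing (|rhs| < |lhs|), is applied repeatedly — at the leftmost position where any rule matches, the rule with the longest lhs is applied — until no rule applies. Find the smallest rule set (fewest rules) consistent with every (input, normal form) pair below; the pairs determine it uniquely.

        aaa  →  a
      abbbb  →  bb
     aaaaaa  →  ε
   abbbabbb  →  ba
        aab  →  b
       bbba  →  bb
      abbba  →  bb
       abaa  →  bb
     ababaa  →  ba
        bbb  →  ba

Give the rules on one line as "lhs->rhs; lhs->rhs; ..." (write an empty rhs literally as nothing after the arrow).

  | aaa => a
  | abbbb => bbbb => bab => bb
  | aaaaaa => aaaa => aa => ε
  | abbbabbb => bbbabbb => baabbb => bbbbb => babb => bbb => ba

aa->; ab->b; baa->bb; bbb->ba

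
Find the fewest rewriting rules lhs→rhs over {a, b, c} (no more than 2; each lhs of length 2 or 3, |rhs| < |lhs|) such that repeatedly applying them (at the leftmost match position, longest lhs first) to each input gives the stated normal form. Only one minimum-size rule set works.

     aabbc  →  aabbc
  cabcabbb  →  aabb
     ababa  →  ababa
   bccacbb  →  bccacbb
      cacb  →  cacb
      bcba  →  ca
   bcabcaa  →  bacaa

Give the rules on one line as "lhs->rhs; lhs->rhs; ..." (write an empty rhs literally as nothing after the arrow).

  | aabbc
  | cabcabbb => acabbb => aabb
  | ababa
  | bccacbb

bcb->c; cab->a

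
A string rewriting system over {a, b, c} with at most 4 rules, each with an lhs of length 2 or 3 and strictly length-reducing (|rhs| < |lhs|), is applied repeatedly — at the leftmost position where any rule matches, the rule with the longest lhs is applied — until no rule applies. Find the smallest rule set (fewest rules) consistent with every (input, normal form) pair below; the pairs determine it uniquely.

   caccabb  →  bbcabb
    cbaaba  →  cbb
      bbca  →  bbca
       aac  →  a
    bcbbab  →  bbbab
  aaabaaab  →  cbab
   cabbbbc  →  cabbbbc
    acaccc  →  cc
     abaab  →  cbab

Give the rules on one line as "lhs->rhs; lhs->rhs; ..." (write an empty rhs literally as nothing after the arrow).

aba->cb; ac->; bcb->bb; cac->bb

  | caccabb => bbcabb
  | cbaaba => cbacb => cbb
  | bbca
  | aac => a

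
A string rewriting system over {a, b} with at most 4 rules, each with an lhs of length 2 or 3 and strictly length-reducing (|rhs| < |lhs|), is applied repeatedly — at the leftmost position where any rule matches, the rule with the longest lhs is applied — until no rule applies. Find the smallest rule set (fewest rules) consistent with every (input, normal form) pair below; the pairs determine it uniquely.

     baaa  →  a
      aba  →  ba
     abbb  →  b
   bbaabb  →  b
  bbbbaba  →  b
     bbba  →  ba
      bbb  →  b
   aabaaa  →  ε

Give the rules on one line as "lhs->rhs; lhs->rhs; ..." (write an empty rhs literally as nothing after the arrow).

aa->b; ab->b; baa->; bb->a

  | baaa => a
  | aba => ba
  | abbb => bbb => ab => b
  | bbaabb => aaabb => babb => bbb => ab => b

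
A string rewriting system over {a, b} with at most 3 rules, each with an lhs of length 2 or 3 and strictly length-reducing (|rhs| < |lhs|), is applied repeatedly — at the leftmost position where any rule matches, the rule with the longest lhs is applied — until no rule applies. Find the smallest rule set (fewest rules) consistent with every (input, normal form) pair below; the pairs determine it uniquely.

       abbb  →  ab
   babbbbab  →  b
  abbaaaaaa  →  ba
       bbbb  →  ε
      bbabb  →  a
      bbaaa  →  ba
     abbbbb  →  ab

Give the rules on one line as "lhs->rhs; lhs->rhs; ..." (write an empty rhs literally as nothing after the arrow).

  | abbb => ab
  | babbbbab => babbab => baab => bbb => b
  | abbaaaaaa => aaaaaaa => baaaaa => bbaaa => aaa => ba
  | bbbb => bb => ε

aa->b; bb->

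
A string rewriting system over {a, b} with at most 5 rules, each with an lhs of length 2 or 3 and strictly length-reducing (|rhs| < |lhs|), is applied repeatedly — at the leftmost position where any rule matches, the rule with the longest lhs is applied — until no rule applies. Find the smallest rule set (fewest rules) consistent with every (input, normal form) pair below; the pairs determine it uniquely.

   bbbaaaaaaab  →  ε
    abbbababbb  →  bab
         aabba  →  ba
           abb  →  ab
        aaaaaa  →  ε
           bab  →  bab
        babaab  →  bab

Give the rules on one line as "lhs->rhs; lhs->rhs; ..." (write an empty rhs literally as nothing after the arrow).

  | bbbaaaaaaab => bbaaaaaaab => aaaaaaaab => aaaaab => aab => ε
  | abbbababbb => abbababbb => aaababbb => babbb => babb => bab
  | aabba => ba
  | abb => ab

aaa->; aab->; bb->b; bba->aa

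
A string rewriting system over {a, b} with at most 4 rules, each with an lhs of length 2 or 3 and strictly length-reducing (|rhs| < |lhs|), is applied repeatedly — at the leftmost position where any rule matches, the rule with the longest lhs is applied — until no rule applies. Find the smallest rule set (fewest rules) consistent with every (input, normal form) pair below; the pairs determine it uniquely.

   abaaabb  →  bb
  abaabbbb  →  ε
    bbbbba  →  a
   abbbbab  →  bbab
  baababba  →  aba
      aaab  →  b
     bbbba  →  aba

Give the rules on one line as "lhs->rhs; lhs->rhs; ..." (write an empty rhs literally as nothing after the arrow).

  | abaaabb => aaabb => bb
  | abaabbbb => aabbbb => abb => ε
  | bbbbba => abba => a
  | abbbbab => bbab

aaa->; abb->; baa->a; bbb->a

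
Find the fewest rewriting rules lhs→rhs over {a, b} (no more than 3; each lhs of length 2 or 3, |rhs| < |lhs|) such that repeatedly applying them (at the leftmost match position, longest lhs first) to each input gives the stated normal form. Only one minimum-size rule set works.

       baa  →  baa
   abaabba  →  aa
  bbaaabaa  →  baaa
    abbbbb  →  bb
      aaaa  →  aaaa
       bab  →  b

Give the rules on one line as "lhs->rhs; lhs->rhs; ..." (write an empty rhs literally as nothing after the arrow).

  | baa
  | abaabba => aabba => abaa => aa
  | bbaaabaa => baabaa => baaa
  | abbbbb => babbb => bbab => bb

ab->; abb->ba; bba->b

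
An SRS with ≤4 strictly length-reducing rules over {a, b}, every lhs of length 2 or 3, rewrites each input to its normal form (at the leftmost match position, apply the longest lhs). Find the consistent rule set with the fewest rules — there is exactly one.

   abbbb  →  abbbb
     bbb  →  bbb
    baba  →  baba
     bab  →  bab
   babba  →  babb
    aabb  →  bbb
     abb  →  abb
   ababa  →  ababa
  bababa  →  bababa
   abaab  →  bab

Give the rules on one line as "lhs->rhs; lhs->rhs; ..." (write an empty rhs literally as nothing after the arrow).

aa->b; baa->aa; bba->bb

  | abbbb
  | bbb
  | baba
  | bab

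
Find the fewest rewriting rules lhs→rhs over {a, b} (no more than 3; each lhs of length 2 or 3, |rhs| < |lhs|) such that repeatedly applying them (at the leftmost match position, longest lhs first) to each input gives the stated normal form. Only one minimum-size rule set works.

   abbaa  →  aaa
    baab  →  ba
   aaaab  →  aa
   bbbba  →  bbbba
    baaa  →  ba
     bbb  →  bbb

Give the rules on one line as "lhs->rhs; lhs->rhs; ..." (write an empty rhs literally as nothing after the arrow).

  | abbaa => abaa => aaa
  | baab => bab => ba
  | aaaab => aa
  | bbbba

aab->; ab->a; baa->ba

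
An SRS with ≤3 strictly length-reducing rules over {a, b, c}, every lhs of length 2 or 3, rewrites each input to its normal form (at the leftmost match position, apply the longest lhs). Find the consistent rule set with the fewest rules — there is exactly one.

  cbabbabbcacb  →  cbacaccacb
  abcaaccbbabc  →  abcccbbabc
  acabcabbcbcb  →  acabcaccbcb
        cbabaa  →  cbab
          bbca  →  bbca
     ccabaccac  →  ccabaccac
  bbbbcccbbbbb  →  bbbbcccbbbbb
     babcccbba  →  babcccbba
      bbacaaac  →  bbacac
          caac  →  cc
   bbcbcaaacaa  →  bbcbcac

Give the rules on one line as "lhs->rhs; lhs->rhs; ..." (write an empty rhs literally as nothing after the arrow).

  | cbabbabbcacb => cbacabbcacb => cbacaccacb
  | abcaaccbbabc => abcccbbabc
  | acabcabbcbcb => acabcaccbcb
  | cbabaa => cbab

aa->; abb->ac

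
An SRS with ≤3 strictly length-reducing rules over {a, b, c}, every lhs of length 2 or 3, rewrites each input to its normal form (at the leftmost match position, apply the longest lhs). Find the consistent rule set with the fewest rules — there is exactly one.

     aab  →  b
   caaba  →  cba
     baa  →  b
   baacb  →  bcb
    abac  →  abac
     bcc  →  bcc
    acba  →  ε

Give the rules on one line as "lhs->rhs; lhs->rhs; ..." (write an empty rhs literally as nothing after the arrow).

aa->; acb->a

  | aab => b
  | caaba => cba
  | baa => b
  | baacb => bcb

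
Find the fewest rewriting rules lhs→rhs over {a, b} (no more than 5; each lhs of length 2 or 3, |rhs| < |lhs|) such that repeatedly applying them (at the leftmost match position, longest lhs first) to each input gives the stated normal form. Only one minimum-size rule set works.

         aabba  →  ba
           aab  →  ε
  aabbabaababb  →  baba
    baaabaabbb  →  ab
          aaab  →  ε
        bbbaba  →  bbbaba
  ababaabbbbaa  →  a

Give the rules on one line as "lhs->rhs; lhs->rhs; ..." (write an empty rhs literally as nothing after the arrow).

  | aabba => ba
  | aab => ε
  | aabbabaababb => babaababb => bababb => baba
  | baaabaabbb => abaabbb => abbb => ab

aa->a; aab->; abb->a; baa->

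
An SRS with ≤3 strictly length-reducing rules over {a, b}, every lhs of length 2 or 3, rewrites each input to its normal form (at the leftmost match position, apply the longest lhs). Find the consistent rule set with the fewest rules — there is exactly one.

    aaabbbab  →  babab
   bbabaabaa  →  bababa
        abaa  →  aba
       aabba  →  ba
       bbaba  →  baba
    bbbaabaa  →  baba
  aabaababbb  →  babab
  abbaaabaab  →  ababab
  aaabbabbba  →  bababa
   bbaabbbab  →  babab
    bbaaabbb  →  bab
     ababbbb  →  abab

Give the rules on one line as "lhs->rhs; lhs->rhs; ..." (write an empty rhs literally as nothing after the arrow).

  | aaabbbab => babbbab => babbab => babab
  | bbabaabaa => babaabaa => bababaa => bababa
  | abaa => aba
  | aabba => bbba => bba => ba

aa->b; baa->ba; bb->b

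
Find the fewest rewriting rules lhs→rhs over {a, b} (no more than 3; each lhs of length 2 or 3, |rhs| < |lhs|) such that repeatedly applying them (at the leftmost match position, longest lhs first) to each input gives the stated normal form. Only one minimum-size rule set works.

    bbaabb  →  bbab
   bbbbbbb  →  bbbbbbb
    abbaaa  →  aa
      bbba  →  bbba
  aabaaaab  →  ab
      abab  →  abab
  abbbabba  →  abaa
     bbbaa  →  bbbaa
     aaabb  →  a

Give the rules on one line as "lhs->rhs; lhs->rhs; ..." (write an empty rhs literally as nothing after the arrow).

aaa->a; aab->a; abb->a

  | bbaabb => bbab
  | bbbbbbb
  | abbaaa => aaaa => aa
  | bbba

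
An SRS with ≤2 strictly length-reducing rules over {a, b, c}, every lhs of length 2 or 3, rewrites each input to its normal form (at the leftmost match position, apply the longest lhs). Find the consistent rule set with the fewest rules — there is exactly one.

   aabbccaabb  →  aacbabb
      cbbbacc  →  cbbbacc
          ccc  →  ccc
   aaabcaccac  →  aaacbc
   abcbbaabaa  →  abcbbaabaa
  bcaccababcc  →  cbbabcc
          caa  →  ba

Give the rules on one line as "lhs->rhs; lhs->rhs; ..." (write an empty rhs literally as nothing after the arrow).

  | aabbccaabb => aaccaabb => aacbabb
  | cbbbacc
  | ccc
  | aaabcaccac => aaabbccac => aaaccac => aaacbc

bbc->c; ca->b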